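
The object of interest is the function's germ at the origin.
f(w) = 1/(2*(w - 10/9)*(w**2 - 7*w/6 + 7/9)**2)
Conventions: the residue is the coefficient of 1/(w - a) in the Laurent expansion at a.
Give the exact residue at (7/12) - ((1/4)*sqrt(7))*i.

The factor w**2 - 7*w/6 + 7/9 splits as (w - a)(w - a') with a = (7/12) - ((1/4)*sqrt(7))*i, a' = (7/12) + ((1/4)*sqrt(7))*i. At the order-2 pole a set g(w) = (w - a)^2*f(w) = [1/(2*(w - 10/9))] / (w - a')^2.
Order-2 pole: residue = g'(a); g'((7/12) - ((1/4)*sqrt(7))*i) = (-6561/13456) - ((176301/659344)*sqrt(7))*i, so the residue is (-6561/13456) - ((176301/659344)*sqrt(7))*i.

The residue is (-6561/13456) - ((176301/659344)*sqrt(7))*i.


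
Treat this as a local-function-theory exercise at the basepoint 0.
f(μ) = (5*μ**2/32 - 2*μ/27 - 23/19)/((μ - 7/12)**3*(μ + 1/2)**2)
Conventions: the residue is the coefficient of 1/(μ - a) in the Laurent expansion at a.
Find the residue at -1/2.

The residue is 1439144/542659.

At the order-2 pole -1/2 set g(μ) = (μ - (-1/2))^2*f(μ) = (5*μ**2/32 - 2*μ/27 - 23/19)/(μ - 7/12)**3.
Order-2 pole: residue = g'(a); g'(-1/2) = 1439144/542659, so the residue is 1439144/542659.


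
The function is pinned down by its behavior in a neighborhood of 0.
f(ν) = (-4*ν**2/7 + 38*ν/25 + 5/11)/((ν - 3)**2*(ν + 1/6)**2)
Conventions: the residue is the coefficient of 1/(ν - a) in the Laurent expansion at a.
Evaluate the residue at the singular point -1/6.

At the order-2 pole -1/6 set g(ν) = (ν - (-1/6))^2*f(ν) = (-4*ν**2/7 + 38*ν/25 + 5/11)/(ν - 3)**2.
Order-2 pole: residue = g'(a); g'(-1/6) = 126648/694925, so the residue is 126648/694925.

The residue is 126648/694925.


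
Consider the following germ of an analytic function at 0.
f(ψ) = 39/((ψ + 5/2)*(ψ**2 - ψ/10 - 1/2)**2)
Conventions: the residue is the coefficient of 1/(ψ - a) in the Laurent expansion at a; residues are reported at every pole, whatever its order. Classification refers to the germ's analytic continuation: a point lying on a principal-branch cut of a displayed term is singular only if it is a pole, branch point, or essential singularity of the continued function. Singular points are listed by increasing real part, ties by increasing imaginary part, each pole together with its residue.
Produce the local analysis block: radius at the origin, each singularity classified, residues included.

Radius of convergence at 0: -1/20 + (1/20)*sqrt(201).
At -5/2: a pole of order 1; residue 13/12.
At 1/20 - (1/20)*sqrt(201): a pole of order 2; residue -13/24 + (24531/35912)*sqrt(201).
At 1/20 + (1/20)*sqrt(201): a pole of order 2; residue -13/24 - (24531/35912)*sqrt(201).

Denominator factor (ψ**2 - ψ/10 - 1/2)^2: discriminant 201/100, real irrational roots 1/20 + (1/20)*sqrt(201) and 1/20 - (1/20)*sqrt(201); poles of order 2, moduli 1/20 + (1/20)*sqrt(201) and -1/20 + (1/20)*sqrt(201).
Denominator factor (ψ + 5/2): pole of order 1 at -5/2, modulus 5/2.
The radius of convergence is the smallest modulus among the singular points: -1/20 + (1/20)*sqrt(201).
At the order-1 pole -5/2 set g(ψ) = (ψ - (-5/2))*f(ψ) = 39/(ψ**2 - ψ/10 - 1/2)**2.
Simple pole: residue = g(a) at a = -5/2, which is 13/12.
The factor ψ**2 - ψ/10 - 1/2 splits as (ψ - a)(ψ - a') with a = 1/20 - (1/20)*sqrt(201), a' = 1/20 + (1/20)*sqrt(201). At the order-2 pole a set g(ψ) = (ψ - a)^2*f(ψ) = [39/(ψ + 5/2)] / (ψ - a')^2.
Order-2 pole: residue = g'(a); g'(1/20 - (1/20)*sqrt(201)) = -13/24 + (24531/35912)*sqrt(201), so the residue is -13/24 + (24531/35912)*sqrt(201).
The factor ψ**2 - ψ/10 - 1/2 splits as (ψ - a)(ψ - a') with a = 1/20 + (1/20)*sqrt(201), a' = 1/20 - (1/20)*sqrt(201). At the order-2 pole a set g(ψ) = (ψ - a)^2*f(ψ) = [39/(ψ + 5/2)] / (ψ - a')^2.
Order-2 pole: residue = g'(a); g'(1/20 + (1/20)*sqrt(201)) = -13/24 - (24531/35912)*sqrt(201), so the residue is -13/24 - (24531/35912)*sqrt(201).
List the singular points by increasing real part (a conjugate pair: the negative imaginary part first).


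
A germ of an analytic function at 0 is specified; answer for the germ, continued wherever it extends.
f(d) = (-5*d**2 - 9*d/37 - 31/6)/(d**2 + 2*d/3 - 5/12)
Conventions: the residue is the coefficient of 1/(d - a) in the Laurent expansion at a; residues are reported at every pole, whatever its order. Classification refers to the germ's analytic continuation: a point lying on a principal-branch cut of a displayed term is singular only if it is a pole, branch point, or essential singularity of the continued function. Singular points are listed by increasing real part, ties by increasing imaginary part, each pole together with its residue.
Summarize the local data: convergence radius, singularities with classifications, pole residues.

Denominator factor (d**2 + 2*d/3 - 5/12): discriminant 19/9, real irrational roots -1/3 + (1/6)*sqrt(19) and -1/3 - (1/6)*sqrt(19); poles of order 1, moduli -1/3 + (1/6)*sqrt(19) and 1/3 + (1/6)*sqrt(19).
The radius of convergence is the smallest modulus among the singular points: -1/3 + (1/6)*sqrt(19).
The factor d**2 + 2*d/3 - 5/12 splits as (d - a)(d - a') with a = -1/3 - (1/6)*sqrt(19), a' = -1/3 + (1/6)*sqrt(19). At the order-1 pole a set g(d) = (d - a)*f(d) = [-5*d**2 - 9*d/37 - 31/6] / (d - a').
Simple pole: residue = g(a) at a = -1/3 - (1/6)*sqrt(19), which is 343/222 + (11029/8436)*sqrt(19).
The factor d**2 + 2*d/3 - 5/12 splits as (d - a)(d - a') with a = -1/3 + (1/6)*sqrt(19), a' = -1/3 - (1/6)*sqrt(19). At the order-1 pole a set g(d) = (d - a)*f(d) = [-5*d**2 - 9*d/37 - 31/6] / (d - a').
Simple pole: residue = g(a) at a = -1/3 + (1/6)*sqrt(19), which is 343/222 - (11029/8436)*sqrt(19).
List the singular points by increasing real part (a conjugate pair: the negative imaginary part first).

Radius of convergence at 0: -1/3 + (1/6)*sqrt(19).
At -1/3 - (1/6)*sqrt(19): a pole of order 1; residue 343/222 + (11029/8436)*sqrt(19).
At -1/3 + (1/6)*sqrt(19): a pole of order 1; residue 343/222 - (11029/8436)*sqrt(19).


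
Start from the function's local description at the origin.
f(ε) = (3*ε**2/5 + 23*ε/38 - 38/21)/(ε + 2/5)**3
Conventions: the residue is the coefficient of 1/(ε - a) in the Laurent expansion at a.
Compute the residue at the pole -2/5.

The residue is 3/5.

At the order-3 pole -2/5 set g(ε) = (ε - (-2/5))^3*f(ε) = 3*ε**2/5 + 23*ε/38 - 38/21.
Order-3 pole: residue = g''(a)/2; g''(-2/5) = 6/5, so the residue is 3/5.


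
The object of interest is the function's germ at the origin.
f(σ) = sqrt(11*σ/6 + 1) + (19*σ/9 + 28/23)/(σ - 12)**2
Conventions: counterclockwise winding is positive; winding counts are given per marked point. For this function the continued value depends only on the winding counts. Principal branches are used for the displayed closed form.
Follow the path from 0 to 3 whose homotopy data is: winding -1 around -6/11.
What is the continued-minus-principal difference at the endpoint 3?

The rational part is single-valued and drops out of the difference; each branch term changes only by its own monodromy.
(1)*sqrt(1 - σ/(-6/11)): winding -1 is odd, the square root flips sign, contributing -2*(1)*sqrt(1 - (3)/(-6/11)) = -2*(1)*sqrt(13/2) = -sqrt(26).
Summing the contributions at σ = 3 gives -sqrt(26).

Continued minus principal equals -sqrt(26).


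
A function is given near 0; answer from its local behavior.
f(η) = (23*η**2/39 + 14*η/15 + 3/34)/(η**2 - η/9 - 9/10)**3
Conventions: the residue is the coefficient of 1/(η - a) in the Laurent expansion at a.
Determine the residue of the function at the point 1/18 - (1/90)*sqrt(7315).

The factor η**2 - η/9 - 9/10 splits as (η - a)(η - a') with a = 1/18 - (1/90)*sqrt(7315), a' = 1/18 + (1/90)*sqrt(7315). At the order-3 pole a set g(η) = (η - a)^3*f(η) = [23*η**2/39 + 14*η/15 + 3/34] / (η - a')^3.
Order-3 pole: residue = g''(a)/2; g''(1/18 - (1/90)*sqrt(7315)) = (139460130/692030526187)*sqrt(7315), so the residue is (69730065/692030526187)*sqrt(7315).

The residue is (69730065/692030526187)*sqrt(7315).


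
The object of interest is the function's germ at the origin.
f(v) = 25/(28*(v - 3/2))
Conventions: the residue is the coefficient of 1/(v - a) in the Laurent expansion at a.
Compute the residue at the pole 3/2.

At the order-1 pole 3/2 set g(v) = (v - (3/2))*f(v) = 25/28.
Simple pole: residue = g(a) at a = 3/2, which is 25/28.

The residue is 25/28.


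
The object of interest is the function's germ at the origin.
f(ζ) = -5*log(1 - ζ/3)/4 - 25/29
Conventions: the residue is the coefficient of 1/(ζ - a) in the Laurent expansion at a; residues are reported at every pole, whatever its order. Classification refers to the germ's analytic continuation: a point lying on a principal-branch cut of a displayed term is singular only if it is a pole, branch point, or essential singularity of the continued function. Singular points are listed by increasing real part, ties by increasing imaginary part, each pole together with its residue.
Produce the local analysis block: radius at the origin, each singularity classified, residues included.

Radius of convergence at 0: 3.
At 3: a logarithmic branch point.

Branch term (-5/4)*log(1 - ζ/(3)): its argument vanishes at ζ = 3, a logarithmic branch point, modulus 3.
The radius of convergence is the smallest modulus among the singular points: 3.


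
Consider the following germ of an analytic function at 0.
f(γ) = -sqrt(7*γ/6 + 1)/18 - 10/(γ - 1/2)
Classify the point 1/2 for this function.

The denominator factor γ - 1/2 vanishes at 1/2 and appears to the power 1; the numerator there equals -10, nonzero, and no other factor vanishes.
The branch terms are analytic at this point.
Hence a pole whose order is the multiplicity, 1.

The point is a pole of order 1.


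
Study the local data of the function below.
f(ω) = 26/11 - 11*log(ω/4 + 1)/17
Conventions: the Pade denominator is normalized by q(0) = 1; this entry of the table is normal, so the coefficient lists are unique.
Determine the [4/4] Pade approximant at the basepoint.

Taylor coefficients needed (expand at 0): a_0 = 26/11, a_1 = -11/68, a_2 = 11/544, a_3 = -11/3264, a_4 = 11/17408, a_5 = -11/87040, a_6 = 11/417792, a_7 = -11/1949696, a_8 = 11/8912896.
Write the denominator as Q(ω) = 1 + q1*ω + q2*ω^2 + q3*ω^3 + q4*ω^4. Requiring Q*f - P = O(ω^9) with deg P <= 4 kills the coefficients of ω^5..ω^8 in Q*f:
  ω^5: a_5 + q1*a_4 + q2*a_3 + q3*a_2 + q4*a_1 = 0, i.e. -11/87040 + (11/17408)*q1 + (-11/3264)*q2 + (11/544)*q3 + (-11/68)*q4 = 0.
  ω^6: a_6 + q1*a_5 + q2*a_4 + q3*a_3 + q4*a_2 = 0, i.e. 11/417792 + (-11/87040)*q1 + (11/17408)*q2 + (-11/3264)*q3 + (11/544)*q4 = 0.
  ω^7: a_7 + q1*a_6 + q2*a_5 + q3*a_4 + q4*a_3 = 0, i.e. -11/1949696 + (11/417792)*q1 + (-11/87040)*q2 + (11/17408)*q3 + (-11/3264)*q4 = 0.
  ω^8: a_8 + q1*a_7 + q2*a_6 + q3*a_5 + q4*a_4 = 0, i.e. 11/8912896 + (-11/1949696)*q1 + (11/417792)*q2 + (-11/87040)*q3 + (11/17408)*q4 = 0.
Solving this linear system: q1 = 1/2, q2 = 9/112, q3 = 1/224, q4 = 1/17920.
The numerator is Q*f truncated at degree 4: P0 = a_0 = 26/11; P1 = a_1 + q1*a_0 = 763/748; P2 = a_2 + q1*a_1 + q2*a_0 = 5415/41888; P3 = a_3 + q1*a_2 + q2*a_1 + q3*a_0 = 1079/251328; P4 = a_4 + q1*a_3 + q2*a_2 + q3*a_1 + q4*a_0 = -373/20106240.

The Pade approximant has numerator coefficients [26/11, 763/748, 5415/41888, 1079/251328, -373/20106240]; denominator coefficients [1, 1/2, 9/112, 1/224, 1/17920].


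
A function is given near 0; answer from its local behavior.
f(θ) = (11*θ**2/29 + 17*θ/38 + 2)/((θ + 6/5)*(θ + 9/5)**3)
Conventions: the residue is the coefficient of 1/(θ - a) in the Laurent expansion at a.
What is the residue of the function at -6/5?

The residue is 138395/14877.

At the order-1 pole -6/5 set g(θ) = (θ - (-6/5))*f(θ) = (11*θ**2/29 + 17*θ/38 + 2)/(θ + 9/5)**3.
Simple pole: residue = g(a) at a = -6/5, which is 138395/14877.


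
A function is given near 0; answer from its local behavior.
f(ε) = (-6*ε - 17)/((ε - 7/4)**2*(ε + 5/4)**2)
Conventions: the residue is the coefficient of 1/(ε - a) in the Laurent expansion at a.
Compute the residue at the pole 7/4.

The residue is 37/27.

At the order-2 pole 7/4 set g(ε) = (ε - (7/4))^2*f(ε) = (-6*ε - 17)/(ε + 5/4)**2.
Order-2 pole: residue = g'(a); g'(7/4) = 37/27, so the residue is 37/27.


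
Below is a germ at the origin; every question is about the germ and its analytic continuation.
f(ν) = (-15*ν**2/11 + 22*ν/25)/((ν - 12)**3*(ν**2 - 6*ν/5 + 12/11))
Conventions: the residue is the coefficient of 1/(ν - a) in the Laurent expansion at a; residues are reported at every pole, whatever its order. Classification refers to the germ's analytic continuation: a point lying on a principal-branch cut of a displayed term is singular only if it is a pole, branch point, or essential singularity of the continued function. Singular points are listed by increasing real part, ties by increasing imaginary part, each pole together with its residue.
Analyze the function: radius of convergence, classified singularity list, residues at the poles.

Denominator factor (ν**2 - 6*ν/5 + 12/11): discriminant -804/275, complex-conjugate roots (3/5) + ((1/55)*sqrt(2211))*i and (3/5) - ((1/55)*sqrt(2211))*i; poles of order 1, moduli (2/11)*sqrt(33) and (2/11)*sqrt(33).
Denominator factor (ν - 12)^3: pole of order 3 at 12, modulus 12.
The radius of convergence is the smallest modulus among the singular points: (2/11)*sqrt(33).
The factor ν**2 - 6*ν/5 + 12/11 splits as (ν - a)(ν - a') with a = (3/5) - ((1/55)*sqrt(2211))*i, a' = (3/5) + ((1/55)*sqrt(2211))*i. At the order-1 pole a set g(ν) = (ν - a)*f(ν) = [(-15*ν**2/11 + 22*ν/25)/(ν - 12)**3] / (ν - a').
Simple pole: residue = g(a) at a = (3/5) - ((1/55)*sqrt(2211))*i, which is (404027/2579061588) - ((1242679/129597844797)*sqrt(2211))*i.
The factor ν**2 - 6*ν/5 + 12/11 splits as (ν - a)(ν - a') with a = (3/5) + ((1/55)*sqrt(2211))*i, a' = (3/5) - ((1/55)*sqrt(2211))*i. At the order-1 pole a set g(ν) = (ν - a)*f(ν) = [(-15*ν**2/11 + 22*ν/25)/(ν - 12)**3] / (ν - a').
Simple pole: residue = g(a) at a = (3/5) + ((1/55)*sqrt(2211))*i, which is (404027/2579061588) + ((1242679/129597844797)*sqrt(2211))*i.
At the order-3 pole 12 set g(ν) = (ν - (12))^3*f(ν) = (-15*ν**2/11 + 22*ν/25)/(ν**2 - 6*ν/5 + 12/11).
Order-3 pole: residue = g''(a)/2; g''(12) = -404027/644765397, so the residue is -404027/1289530794.
List the singular points by increasing real part (a conjugate pair: the negative imaginary part first).

Radius of convergence at 0: (2/11)*sqrt(33).
At (3/5) - ((1/55)*sqrt(2211))*i: a pole of order 1; residue (404027/2579061588) - ((1242679/129597844797)*sqrt(2211))*i.
At (3/5) + ((1/55)*sqrt(2211))*i: a pole of order 1; residue (404027/2579061588) + ((1242679/129597844797)*sqrt(2211))*i.
At 12: a pole of order 3; residue -404027/1289530794.


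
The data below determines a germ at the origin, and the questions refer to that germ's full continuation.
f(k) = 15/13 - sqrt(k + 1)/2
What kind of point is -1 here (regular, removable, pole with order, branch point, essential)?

The point is an algebraic (square-root) branch point.

The term (-1/2)*sqrt(1 - k/(-1)) has argument 1 - -1/(-1) = 0 at -1: a square-root (algebraic, two-sheeted) branch point; the remaining terms are analytic or single-valued there.


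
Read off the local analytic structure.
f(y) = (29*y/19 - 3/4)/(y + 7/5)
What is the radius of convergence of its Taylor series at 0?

The radius of convergence is 7/5.

Denominator factor (y + 7/5): pole of order 1 at -7/5, modulus 7/5.
The radius of convergence is the smallest modulus among the singular points: 7/5.


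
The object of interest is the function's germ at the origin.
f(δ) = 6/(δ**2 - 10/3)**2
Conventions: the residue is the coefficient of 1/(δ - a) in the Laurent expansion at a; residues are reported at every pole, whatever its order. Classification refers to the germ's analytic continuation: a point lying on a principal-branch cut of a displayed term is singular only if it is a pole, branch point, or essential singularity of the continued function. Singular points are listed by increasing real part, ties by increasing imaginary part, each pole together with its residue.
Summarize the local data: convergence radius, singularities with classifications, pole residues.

Radius of convergence at 0: (1/3)*sqrt(30).
At -(1/3)*sqrt(30): a pole of order 2; residue (9/200)*sqrt(30).
At (1/3)*sqrt(30): a pole of order 2; residue -(9/200)*sqrt(30).

Denominator factor (δ**2 - 10/3)^2: discriminant 40/3, real irrational roots (1/3)*sqrt(30) and -(1/3)*sqrt(30); poles of order 2, moduli (1/3)*sqrt(30) and (1/3)*sqrt(30).
The radius of convergence is the smallest modulus among the singular points: (1/3)*sqrt(30).
The factor δ**2 - 10/3 splits as (δ - a)(δ - a') with a = -(1/3)*sqrt(30), a' = (1/3)*sqrt(30). At the order-2 pole a set g(δ) = (δ - a)^2*f(δ) = [6] / (δ - a')^2.
Order-2 pole: residue = g'(a); g'(-(1/3)*sqrt(30)) = (9/200)*sqrt(30), so the residue is (9/200)*sqrt(30).
The factor δ**2 - 10/3 splits as (δ - a)(δ - a') with a = (1/3)*sqrt(30), a' = -(1/3)*sqrt(30). At the order-2 pole a set g(δ) = (δ - a)^2*f(δ) = [6] / (δ - a')^2.
Order-2 pole: residue = g'(a); g'((1/3)*sqrt(30)) = -(9/200)*sqrt(30), so the residue is -(9/200)*sqrt(30).
List the singular points by increasing real part (a conjugate pair: the negative imaginary part first).


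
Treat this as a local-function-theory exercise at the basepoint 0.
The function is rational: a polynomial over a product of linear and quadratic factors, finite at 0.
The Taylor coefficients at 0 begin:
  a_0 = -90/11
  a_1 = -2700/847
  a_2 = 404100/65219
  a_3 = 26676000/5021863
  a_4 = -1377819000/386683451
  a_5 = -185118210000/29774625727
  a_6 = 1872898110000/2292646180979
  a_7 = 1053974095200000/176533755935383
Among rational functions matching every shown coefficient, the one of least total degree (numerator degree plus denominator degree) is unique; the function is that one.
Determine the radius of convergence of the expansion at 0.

The radius of convergence is (1/10)*sqrt(110).

No rational of total degree below 2 reproduces all 8 coefficients; solving the [0/2] Pade equations on them gives f(h) = -9/(h**2 - 3*h/7 + 11/10), whose expansion matches every shown term.
Denominator factor (h**2 - 3*h/7 + 11/10): discriminant -1033/245, complex-conjugate roots (3/14) + ((1/70)*sqrt(5165))*i and (3/14) - ((1/70)*sqrt(5165))*i; poles of order 1, moduli (1/10)*sqrt(110) and (1/10)*sqrt(110).
The radius of convergence is the smallest modulus among the singular points: (1/10)*sqrt(110).


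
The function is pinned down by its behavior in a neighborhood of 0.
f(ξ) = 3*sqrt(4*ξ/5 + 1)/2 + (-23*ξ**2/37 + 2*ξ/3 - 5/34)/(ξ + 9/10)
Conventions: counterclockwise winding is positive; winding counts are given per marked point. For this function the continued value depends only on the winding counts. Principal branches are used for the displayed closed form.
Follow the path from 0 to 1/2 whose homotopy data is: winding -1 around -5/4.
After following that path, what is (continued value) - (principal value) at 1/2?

Continued minus principal equals -(3/5)*sqrt(35).

The rational part is single-valued and drops out of the difference; each branch term changes only by its own monodromy.
(3/2)*sqrt(1 - ξ/(-5/4)): winding -1 is odd, the square root flips sign, contributing -2*(3/2)*sqrt(1 - (1/2)/(-5/4)) = -2*(3/2)*sqrt(7/5) = -(3/5)*sqrt(35).
Summing the contributions at ξ = 1/2 gives -(3/5)*sqrt(35).


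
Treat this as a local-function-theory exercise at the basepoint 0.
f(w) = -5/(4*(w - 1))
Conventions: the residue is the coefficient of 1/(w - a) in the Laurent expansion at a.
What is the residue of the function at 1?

At the order-1 pole 1 set g(w) = (w - (1))*f(w) = -5/4.
Simple pole: residue = g(a) at a = 1, which is -5/4.

The residue is -5/4.


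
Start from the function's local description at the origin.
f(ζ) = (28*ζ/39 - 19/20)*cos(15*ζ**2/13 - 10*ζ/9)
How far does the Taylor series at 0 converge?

The factor cos(15*ζ**2/13 - 10*ζ/9) is entire and contributes no finite singular point.
The polynomial part has no poles.
No finite singular points: the Taylor series at 0 converges everywhere.

The radius of convergence is infinite.


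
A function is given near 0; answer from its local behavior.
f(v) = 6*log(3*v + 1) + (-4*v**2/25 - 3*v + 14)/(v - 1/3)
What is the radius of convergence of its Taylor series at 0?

The radius of convergence is 1/3.

Denominator factor (v - 1/3): pole of order 1 at 1/3, modulus 1/3.
Branch term (6)*log(1 - v/(-1/3)): its argument vanishes at v = -1/3, a logarithmic branch point, modulus 1/3.
The radius of convergence is the smallest modulus among the singular points: 1/3.


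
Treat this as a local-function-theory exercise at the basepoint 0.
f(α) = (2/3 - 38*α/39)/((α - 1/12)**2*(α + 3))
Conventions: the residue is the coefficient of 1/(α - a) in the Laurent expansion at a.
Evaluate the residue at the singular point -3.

At the order-1 pole -3 set g(α) = (α - (-3))*f(α) = (2/3 - 38*α/39)/(α - 1/12)**2.
Simple pole: residue = g(a) at a = -3, which is 6720/17797.

The residue is 6720/17797.


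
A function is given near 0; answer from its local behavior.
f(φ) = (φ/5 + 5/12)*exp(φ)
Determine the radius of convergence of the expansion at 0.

The radius of convergence is infinite.

The factor exp(φ) is entire and contributes no finite singular point.
The polynomial part has no poles.
No finite singular points: the Taylor series at 0 converges everywhere.


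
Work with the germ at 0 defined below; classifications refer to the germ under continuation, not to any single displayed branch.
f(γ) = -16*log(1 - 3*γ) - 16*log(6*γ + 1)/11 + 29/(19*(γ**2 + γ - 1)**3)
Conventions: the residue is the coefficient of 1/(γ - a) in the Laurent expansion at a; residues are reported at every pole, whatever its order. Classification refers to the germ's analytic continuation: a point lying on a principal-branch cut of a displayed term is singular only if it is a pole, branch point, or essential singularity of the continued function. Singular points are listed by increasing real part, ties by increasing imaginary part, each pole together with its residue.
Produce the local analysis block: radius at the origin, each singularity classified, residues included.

Denominator factor (γ**2 + γ - 1)^3: discriminant 5, real irrational roots -1/2 + (1/2)*sqrt(5) and -1/2 - (1/2)*sqrt(5); poles of order 3, moduli -1/2 + (1/2)*sqrt(5) and 1/2 + (1/2)*sqrt(5).
Branch term (-16)*log(1 - γ/(1/3)): its argument vanishes at γ = 1/3, a logarithmic branch point, modulus 1/3.
Branch term (-16/11)*log(1 - γ/(-1/6)): its argument vanishes at γ = -1/6, a logarithmic branch point, modulus 1/6.
The radius of convergence is the smallest modulus among the singular points: 1/6.
The branch terms are analytic at -1/2 - (1/2)*sqrt(5) and contribute nothing to the residue; only the rational part matters.
The factor γ**2 + γ - 1 splits as (γ - a)(γ - a') with a = -1/2 - (1/2)*sqrt(5), a' = -1/2 + (1/2)*sqrt(5). At the order-3 pole a set g(γ) = (γ - a)^3*(rational part) = [29/19] / (γ - a')^3.
Order-3 pole: residue = g''(a)/2; g''(-1/2 - (1/2)*sqrt(5)) = -(348/2375)*sqrt(5), so the residue is -(174/2375)*sqrt(5).
The branch terms are analytic at -1/2 + (1/2)*sqrt(5) and contribute nothing to the residue; only the rational part matters.
The factor γ**2 + γ - 1 splits as (γ - a)(γ - a') with a = -1/2 + (1/2)*sqrt(5), a' = -1/2 - (1/2)*sqrt(5). At the order-3 pole a set g(γ) = (γ - a)^3*(rational part) = [29/19] / (γ - a')^3.
Order-3 pole: residue = g''(a)/2; g''(-1/2 + (1/2)*sqrt(5)) = (348/2375)*sqrt(5), so the residue is (174/2375)*sqrt(5).
List the singular points by increasing real part (a conjugate pair: the negative imaginary part first).

Radius of convergence at 0: 1/6.
At -1/2 - (1/2)*sqrt(5): a pole of order 3; residue -(174/2375)*sqrt(5).
At -1/6: a logarithmic branch point.
At 1/3: a logarithmic branch point.
At -1/2 + (1/2)*sqrt(5): a pole of order 3; residue (174/2375)*sqrt(5).


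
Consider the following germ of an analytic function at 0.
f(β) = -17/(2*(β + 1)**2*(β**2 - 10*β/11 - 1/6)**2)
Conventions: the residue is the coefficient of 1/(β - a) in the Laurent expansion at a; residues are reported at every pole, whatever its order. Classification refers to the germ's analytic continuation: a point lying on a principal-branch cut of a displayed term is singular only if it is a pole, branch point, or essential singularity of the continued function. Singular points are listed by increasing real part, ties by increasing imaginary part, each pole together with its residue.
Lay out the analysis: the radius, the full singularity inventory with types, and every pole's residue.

Radius of convergence at 0: -5/11 + (1/66)*sqrt(1626).
At -1: a pole of order 2; residue -14217984/1520875.
At 5/11 - (1/66)*sqrt(1626): a pole of order 2; residue 7108992/1520875 + (6638076819/223389161750)*sqrt(1626).
At 5/11 + (1/66)*sqrt(1626): a pole of order 2; residue 7108992/1520875 - (6638076819/223389161750)*sqrt(1626).

Denominator factor (β + 1)^2: pole of order 2 at -1, modulus 1.
Denominator factor (β**2 - 10*β/11 - 1/6)^2: discriminant 542/363, real irrational roots 5/11 + (1/66)*sqrt(1626) and 5/11 - (1/66)*sqrt(1626); poles of order 2, moduli 5/11 + (1/66)*sqrt(1626) and -5/11 + (1/66)*sqrt(1626).
The radius of convergence is the smallest modulus among the singular points: -5/11 + (1/66)*sqrt(1626).
At the order-2 pole -1 set g(β) = (β - (-1))^2*f(β) = -17/(2*(β**2 - 10*β/11 - 1/6)**2).
Order-2 pole: residue = g'(a); g'(-1) = -14217984/1520875, so the residue is -14217984/1520875.
The factor β**2 - 10*β/11 - 1/6 splits as (β - a)(β - a') with a = 5/11 - (1/66)*sqrt(1626), a' = 5/11 + (1/66)*sqrt(1626). At the order-2 pole a set g(β) = (β - a)^2*f(β) = [-17/(2*(β + 1)**2)] / (β - a')^2.
Order-2 pole: residue = g'(a); g'(5/11 - (1/66)*sqrt(1626)) = 7108992/1520875 + (6638076819/223389161750)*sqrt(1626), so the residue is 7108992/1520875 + (6638076819/223389161750)*sqrt(1626).
The factor β**2 - 10*β/11 - 1/6 splits as (β - a)(β - a') with a = 5/11 + (1/66)*sqrt(1626), a' = 5/11 - (1/66)*sqrt(1626). At the order-2 pole a set g(β) = (β - a)^2*f(β) = [-17/(2*(β + 1)**2)] / (β - a')^2.
Order-2 pole: residue = g'(a); g'(5/11 + (1/66)*sqrt(1626)) = 7108992/1520875 - (6638076819/223389161750)*sqrt(1626), so the residue is 7108992/1520875 - (6638076819/223389161750)*sqrt(1626).
List the singular points by increasing real part (a conjugate pair: the negative imaginary part first).


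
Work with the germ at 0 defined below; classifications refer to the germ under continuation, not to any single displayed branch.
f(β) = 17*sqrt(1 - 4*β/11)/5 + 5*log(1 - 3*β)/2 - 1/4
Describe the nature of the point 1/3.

The term (5/2)*log(1 - β/(1/3)) has argument 1 - 1/3/(1/3) = 0 at 1/3: a logarithmic (infinitely-sheeted) branch point; the remaining terms are analytic or single-valued there.

The point is a logarithmic branch point.


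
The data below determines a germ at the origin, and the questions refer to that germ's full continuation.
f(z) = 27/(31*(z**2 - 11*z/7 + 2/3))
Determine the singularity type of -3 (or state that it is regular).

Denominator factors: z**2 - 11*z/7 + 2/3 = 302/21 at z = -3 — none vanishes.
So the germ continues analytically to -3.

The point is a regular point.


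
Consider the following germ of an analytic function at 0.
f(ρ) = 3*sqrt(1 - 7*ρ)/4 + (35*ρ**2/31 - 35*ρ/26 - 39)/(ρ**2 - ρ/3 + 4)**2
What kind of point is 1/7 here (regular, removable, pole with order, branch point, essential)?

The point is an algebraic (square-root) branch point.

The term (3/4)*sqrt(1 - ρ/(1/7)) has argument 1 - 1/7/(1/7) = 0 at 1/7: a square-root (algebraic, two-sheeted) branch point; the remaining terms are analytic or single-valued there.


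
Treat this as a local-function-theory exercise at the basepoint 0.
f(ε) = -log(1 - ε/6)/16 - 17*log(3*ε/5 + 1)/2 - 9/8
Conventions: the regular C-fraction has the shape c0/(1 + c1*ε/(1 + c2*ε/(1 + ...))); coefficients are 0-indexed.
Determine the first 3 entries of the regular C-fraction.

The regular C-fraction coefficients are [-9/8, -2443/540, 636505/131922].

Taylor coefficients (expand at 0): a_0 = -9/8, a_1 = -2443/480, a_2 = 44089/28800.
c0 = a_0 = -9/8. Peel one level at a time: if S = 1 + c*ε/S' with S'(0) = 1, then c is the ε-coefficient of S and S' = c*ε/(S - 1).
S_1 = c0/f = 1 + (-2443/540)*ε + (127301/5832)*ε^2 + ...; c1 = -2443/540.
S_2 = c1*ε/(S_1 - 1) = 1 + (636505/131922)*ε + ...; c2 = 636505/131922.


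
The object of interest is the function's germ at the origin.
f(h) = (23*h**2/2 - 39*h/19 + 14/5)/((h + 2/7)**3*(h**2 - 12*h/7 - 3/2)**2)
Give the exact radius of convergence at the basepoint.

The radius of convergence is 2/7.

Denominator factor (h + 2/7)^3: pole of order 3 at -2/7, modulus 2/7.
Denominator factor (h**2 - 12*h/7 - 3/2)^2: discriminant 438/49, real irrational roots 6/7 + (1/14)*sqrt(438) and 6/7 - (1/14)*sqrt(438); poles of order 2, moduli 6/7 + (1/14)*sqrt(438) and -6/7 + (1/14)*sqrt(438).
The radius of convergence is the smallest modulus among the singular points: 2/7.


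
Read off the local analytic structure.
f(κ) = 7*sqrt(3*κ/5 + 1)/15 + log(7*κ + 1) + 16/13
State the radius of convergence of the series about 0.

The radius of convergence is 1/7.

Branch term (1)*log(1 - κ/(-1/7)): its argument vanishes at κ = -1/7, a logarithmic branch point, modulus 1/7.
Branch term (7/15)*sqrt(1 - κ/(-5/3)): its argument vanishes at κ = -5/3, a square-root branch point, modulus 5/3.
The radius of convergence is the smallest modulus among the singular points: 1/7.


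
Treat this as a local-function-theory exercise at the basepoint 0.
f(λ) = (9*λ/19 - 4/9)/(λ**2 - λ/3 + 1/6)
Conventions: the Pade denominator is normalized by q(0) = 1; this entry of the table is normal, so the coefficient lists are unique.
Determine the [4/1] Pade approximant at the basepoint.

Taylor coefficients needed (expand at 0): a_0 = -8/3, a_1 = -142/57, a_2 = 628/57, a_3 = 2108/57, a_4 = 448/57, a_5 = -11752/57.
Write the denominator as Q(λ) = 1 + q1*λ. Requiring Q*f - P = O(λ^6) with deg P <= 4 kills the coefficients of λ^5..λ^5 in Q*f:
  λ^5: a_5 + q1*a_4 = 0, i.e. -11752/57 + (448/57)*q1 = 0.
Solving this linear system: q1 = 1469/56.
The numerator is Q*f truncated at degree 4: P0 = a_0 = -8/3; P1 = a_1 + q1*a_0 = -9635/133; P2 = a_2 + q1*a_1 = -28905/532; P3 = a_3 + q1*a_2 = 86715/266; P4 = a_4 + q1*a_3 = 260145/266.

The Pade approximant has numerator coefficients [-8/3, -9635/133, -28905/532, 86715/266, 260145/266]; denominator coefficients [1, 1469/56].


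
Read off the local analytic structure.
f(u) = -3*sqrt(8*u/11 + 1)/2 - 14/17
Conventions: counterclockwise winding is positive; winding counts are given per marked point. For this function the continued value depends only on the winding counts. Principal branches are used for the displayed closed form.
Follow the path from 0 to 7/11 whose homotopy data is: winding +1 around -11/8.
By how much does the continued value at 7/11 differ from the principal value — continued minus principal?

Continued minus principal equals (3/11)*sqrt(177).

The rational part is single-valued and drops out of the difference; each branch term changes only by its own monodromy.
(-3/2)*sqrt(1 - u/(-11/8)): winding +1 is odd, the square root flips sign, contributing -2*(-3/2)*sqrt(1 - (7/11)/(-11/8)) = -2*(-3/2)*sqrt(177/121) = (3/11)*sqrt(177).
Summing the contributions at u = 7/11 gives (3/11)*sqrt(177).


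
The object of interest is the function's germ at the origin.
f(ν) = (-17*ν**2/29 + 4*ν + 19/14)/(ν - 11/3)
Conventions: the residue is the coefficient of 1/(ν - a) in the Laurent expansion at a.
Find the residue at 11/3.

At the order-1 pole 11/3 set g(ν) = (ν - (11/3))*f(ν) = -17*ν**2/29 + 4*ν + 19/14.
Simple pole: residue = g(a) at a = 11/3, which is 29753/3654.

The residue is 29753/3654.


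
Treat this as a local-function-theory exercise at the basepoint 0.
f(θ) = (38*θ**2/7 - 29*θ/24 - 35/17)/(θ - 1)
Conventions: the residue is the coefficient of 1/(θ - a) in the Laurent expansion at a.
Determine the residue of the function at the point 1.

At the order-1 pole 1 set g(θ) = (θ - (1))*f(θ) = 38*θ**2/7 - 29*θ/24 - 35/17.
Simple pole: residue = g(a) at a = 1, which is 6173/2856.

The residue is 6173/2856.


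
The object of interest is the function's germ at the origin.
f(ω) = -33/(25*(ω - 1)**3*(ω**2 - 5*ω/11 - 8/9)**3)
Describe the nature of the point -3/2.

Denominator factors: ω**2 - 5*ω/11 - 8/9 = 809/396 at ω = -3/2; ω - 1 = -5/2 at ω = -3/2 — none vanishes.
So the germ continues analytically to -3/2.

The point is a regular point.


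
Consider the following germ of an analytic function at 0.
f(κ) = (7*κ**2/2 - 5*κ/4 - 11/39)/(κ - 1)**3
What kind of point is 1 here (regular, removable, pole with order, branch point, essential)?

The point is a pole of order 3.

The denominator factor κ - 1 vanishes at 1 and appears to the power 3; the numerator there equals 307/156, nonzero, and no other factor vanishes.
Hence a pole whose order is the multiplicity, 3.


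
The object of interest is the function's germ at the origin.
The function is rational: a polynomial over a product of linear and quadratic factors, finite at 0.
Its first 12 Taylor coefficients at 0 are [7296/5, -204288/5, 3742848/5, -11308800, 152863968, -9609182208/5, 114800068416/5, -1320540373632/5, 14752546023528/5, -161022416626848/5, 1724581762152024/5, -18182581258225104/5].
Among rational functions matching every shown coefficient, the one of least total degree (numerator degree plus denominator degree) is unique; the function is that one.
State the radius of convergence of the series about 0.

No rational of total degree below 10 reproduces all 12 coefficients; solving the [0/10] Pade equations on them gives f(θ) = -19/(15*(θ**2 - θ - 1/8)**3*(θ**2 + 4*θ/3 + 2/3)**2), whose expansion matches every shown term.
Denominator factor (θ**2 - θ - 1/8)^3: discriminant 3/2, real irrational roots 1/2 + (1/4)*sqrt(6) and 1/2 - (1/4)*sqrt(6); poles of order 3, moduli 1/2 + (1/4)*sqrt(6) and -1/2 + (1/4)*sqrt(6).
Denominator factor (θ**2 + 4*θ/3 + 2/3)^2: discriminant -8/9, complex-conjugate roots (-2/3) + ((1/3)*sqrt(2))*i and (-2/3) - ((1/3)*sqrt(2))*i; poles of order 2, moduli (1/3)*sqrt(6) and (1/3)*sqrt(6).
The radius of convergence is the smallest modulus among the singular points: -1/2 + (1/4)*sqrt(6).

The radius of convergence is -1/2 + (1/4)*sqrt(6).


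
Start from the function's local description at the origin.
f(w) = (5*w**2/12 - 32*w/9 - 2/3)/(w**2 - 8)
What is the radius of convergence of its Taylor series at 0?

The radius of convergence is (2)*sqrt(2).

Denominator factor (w**2 - 8): discriminant 32, real irrational roots (2)*sqrt(2) and -(2)*sqrt(2); poles of order 1, moduli (2)*sqrt(2) and (2)*sqrt(2).
The radius of convergence is the smallest modulus among the singular points: (2)*sqrt(2).


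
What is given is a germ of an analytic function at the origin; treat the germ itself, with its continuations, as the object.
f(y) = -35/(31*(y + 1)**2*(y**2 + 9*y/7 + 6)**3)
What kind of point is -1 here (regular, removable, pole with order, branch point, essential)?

The point is a pole of order 2.

The denominator factor y + 1 vanishes at -1 and appears to the power 2; the numerator there equals -35/31, nonzero, and no other factor vanishes.
Hence a pole whose order is the multiplicity, 2.


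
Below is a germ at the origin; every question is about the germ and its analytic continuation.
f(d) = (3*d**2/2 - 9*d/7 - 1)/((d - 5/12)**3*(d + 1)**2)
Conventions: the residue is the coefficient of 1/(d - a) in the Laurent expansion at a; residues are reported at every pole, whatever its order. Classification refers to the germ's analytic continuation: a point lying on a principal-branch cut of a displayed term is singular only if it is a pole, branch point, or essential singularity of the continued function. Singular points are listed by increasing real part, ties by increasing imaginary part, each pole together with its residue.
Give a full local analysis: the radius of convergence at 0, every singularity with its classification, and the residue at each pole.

Denominator factor (d + 1)^2: pole of order 2 at -1, modulus 1.
Denominator factor (d - 5/12)^3: pole of order 3 at 5/12, modulus 5/12.
The radius of convergence is the smallest modulus among the singular points: 5/12.
At the order-2 pole -1 set g(d) = (d - (-1))^2*f(d) = (3*d**2/2 - 9*d/7 - 1)/(d - 5/12)**3.
Order-2 pole: residue = g'(a); g'(-1) = 103680/584647, so the residue is 103680/584647.
At the order-3 pole 5/12 set g(d) = (d - (5/12))^3*f(d) = (3*d**2/2 - 9*d/7 - 1)/(d + 1)**2.
Order-3 pole: residue = g''(a)/2; g''(5/12) = -207360/584647, so the residue is -103680/584647.
List the singular points by increasing real part (a conjugate pair: the negative imaginary part first).

Radius of convergence at 0: 5/12.
At -1: a pole of order 2; residue 103680/584647.
At 5/12: a pole of order 3; residue -103680/584647.


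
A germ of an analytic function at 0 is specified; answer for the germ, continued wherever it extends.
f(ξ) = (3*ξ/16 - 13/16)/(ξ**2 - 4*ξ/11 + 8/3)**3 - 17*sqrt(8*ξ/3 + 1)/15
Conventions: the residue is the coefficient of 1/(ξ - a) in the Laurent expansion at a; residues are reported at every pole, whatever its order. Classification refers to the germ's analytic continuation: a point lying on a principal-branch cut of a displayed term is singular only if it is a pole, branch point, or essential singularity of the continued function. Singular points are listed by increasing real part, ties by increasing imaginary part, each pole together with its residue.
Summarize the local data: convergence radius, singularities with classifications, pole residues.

Radius of convergence at 0: 3/8.
At -3/8: an algebraic (square-root) branch point.
At (2/11) - ((2/33)*sqrt(717))*i: a pole of order 3; residue -((54157059/111836520448)*sqrt(717))*i.
At (2/11) + ((2/33)*sqrt(717))*i: a pole of order 3; residue ((54157059/111836520448)*sqrt(717))*i.

Denominator factor (ξ**2 - 4*ξ/11 + 8/3)^3: discriminant -3824/363, complex-conjugate roots (2/11) + ((2/33)*sqrt(717))*i and (2/11) - ((2/33)*sqrt(717))*i; poles of order 3, moduli (2/3)*sqrt(6) and (2/3)*sqrt(6).
Branch term (-17/15)*sqrt(1 - ξ/(-3/8)): its argument vanishes at ξ = -3/8, a square-root branch point, modulus 3/8.
The radius of convergence is the smallest modulus among the singular points: 3/8.
The branch term is analytic at (2/11) - ((2/33)*sqrt(717))*i and contributes nothing to the residue; only the rational part matters.
The factor ξ**2 - 4*ξ/11 + 8/3 splits as (ξ - a)(ξ - a') with a = (2/11) - ((2/33)*sqrt(717))*i, a' = (2/11) + ((2/33)*sqrt(717))*i. At the order-3 pole a set g(ξ) = (ξ - a)^3*(rational part) = [3*ξ/16 - 13/16] / (ξ - a')^3.
Order-3 pole: residue = g''(a)/2; g''((2/11) - ((2/33)*sqrt(717))*i) = -((54157059/55918260224)*sqrt(717))*i, so the residue is -((54157059/111836520448)*sqrt(717))*i.
The branch term is analytic at (2/11) + ((2/33)*sqrt(717))*i and contributes nothing to the residue; only the rational part matters.
The factor ξ**2 - 4*ξ/11 + 8/3 splits as (ξ - a)(ξ - a') with a = (2/11) + ((2/33)*sqrt(717))*i, a' = (2/11) - ((2/33)*sqrt(717))*i. At the order-3 pole a set g(ξ) = (ξ - a)^3*(rational part) = [3*ξ/16 - 13/16] / (ξ - a')^3.
Order-3 pole: residue = g''(a)/2; g''((2/11) + ((2/33)*sqrt(717))*i) = ((54157059/55918260224)*sqrt(717))*i, so the residue is ((54157059/111836520448)*sqrt(717))*i.
List the singular points by increasing real part (a conjugate pair: the negative imaginary part first).


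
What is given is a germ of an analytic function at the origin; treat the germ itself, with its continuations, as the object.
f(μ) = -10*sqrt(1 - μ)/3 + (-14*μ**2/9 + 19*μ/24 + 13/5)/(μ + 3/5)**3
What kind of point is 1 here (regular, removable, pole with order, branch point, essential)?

The point is an algebraic (square-root) branch point.

The term (-10/3)*sqrt(1 - μ/(1)) has argument 1 - 1/(1) = 0 at 1: a square-root (algebraic, two-sheeted) branch point; the remaining terms are analytic or single-valued there.
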